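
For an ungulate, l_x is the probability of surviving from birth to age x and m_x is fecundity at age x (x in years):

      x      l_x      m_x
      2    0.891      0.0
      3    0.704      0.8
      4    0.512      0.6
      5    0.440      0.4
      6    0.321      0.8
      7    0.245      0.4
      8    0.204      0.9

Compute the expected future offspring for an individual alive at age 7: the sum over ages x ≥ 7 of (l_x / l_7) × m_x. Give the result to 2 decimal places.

l_7 = 0.245. Conditional survival from age 7 to x is l_x / l_7.
  x=7: (0.245/0.245) × 0.4 = 0.4000
  x=8: (0.204/0.245) × 0.9 = 0.7494
Sum = 0.4000 + 0.7494 = 1.1494

1.15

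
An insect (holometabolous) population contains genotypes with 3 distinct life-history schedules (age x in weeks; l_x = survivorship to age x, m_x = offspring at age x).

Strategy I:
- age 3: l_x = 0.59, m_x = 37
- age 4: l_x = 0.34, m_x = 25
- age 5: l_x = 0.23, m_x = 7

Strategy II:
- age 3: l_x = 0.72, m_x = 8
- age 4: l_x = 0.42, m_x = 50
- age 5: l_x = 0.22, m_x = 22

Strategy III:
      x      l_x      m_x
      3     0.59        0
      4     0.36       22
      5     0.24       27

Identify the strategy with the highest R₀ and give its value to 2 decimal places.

31.94

Strategy I: R₀ = 0.59×37 + 0.34×25 + 0.23×7 = 31.9400
Strategy II: R₀ = 0.72×8 + 0.42×50 + 0.22×22 = 31.6000
Strategy III: R₀ = 0.59×0 + 0.36×22 + 0.24×27 = 14.4000
Highest R₀: strategy I with 31.9400.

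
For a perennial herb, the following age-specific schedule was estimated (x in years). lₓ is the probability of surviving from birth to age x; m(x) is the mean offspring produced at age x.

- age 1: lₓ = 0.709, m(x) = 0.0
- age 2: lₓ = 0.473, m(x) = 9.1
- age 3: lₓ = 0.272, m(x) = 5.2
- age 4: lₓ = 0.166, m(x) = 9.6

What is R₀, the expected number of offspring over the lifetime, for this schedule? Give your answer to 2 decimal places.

R₀ = Σ lₓ m(x):
  age 1: 0.709 × 0.0 = 0.0000
  age 2: 0.473 × 9.1 = 4.3043
  age 3: 0.272 × 5.2 = 1.4144
  age 4: 0.166 × 9.6 = 1.5936
R₀ = 0.0000 + 4.3043 + 1.4144 + 1.5936 = 7.3123

7.31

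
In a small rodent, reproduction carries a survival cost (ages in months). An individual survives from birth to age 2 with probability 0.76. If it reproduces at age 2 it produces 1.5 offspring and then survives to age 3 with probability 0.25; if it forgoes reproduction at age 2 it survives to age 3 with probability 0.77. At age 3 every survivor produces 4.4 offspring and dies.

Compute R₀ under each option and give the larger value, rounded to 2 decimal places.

breed at age 2: R₀ = 0.76 × (1.5 + 0.25 × 4.4) = 0.76 × 2.6000 = 1.9760
delay to age 3: R₀ = 0.76 × (0.77 × 4.4) = 0.76 × 3.3880 = 2.5749
Higher: delay to age 3 (2.5749).

2.57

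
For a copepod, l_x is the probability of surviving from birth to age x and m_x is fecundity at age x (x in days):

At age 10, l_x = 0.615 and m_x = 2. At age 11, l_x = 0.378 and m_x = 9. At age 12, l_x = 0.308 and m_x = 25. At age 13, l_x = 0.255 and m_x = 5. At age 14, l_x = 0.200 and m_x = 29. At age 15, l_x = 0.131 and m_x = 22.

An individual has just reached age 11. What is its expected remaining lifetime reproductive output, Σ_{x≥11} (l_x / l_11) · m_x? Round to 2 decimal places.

l_11 = 0.378. Conditional survival from age 11 to x is l_x / l_11.
  x=11: (0.378/0.378) × 9 = 9.0000
  x=12: (0.308/0.378) × 25 = 20.3704
  x=13: (0.255/0.378) × 5 = 3.3730
  x=14: (0.200/0.378) × 29 = 15.3439
  x=15: (0.131/0.378) × 22 = 7.6243
Sum = 9.0000 + 20.3704 + 3.3730 + 15.3439 + 7.6243 = 55.7116

55.71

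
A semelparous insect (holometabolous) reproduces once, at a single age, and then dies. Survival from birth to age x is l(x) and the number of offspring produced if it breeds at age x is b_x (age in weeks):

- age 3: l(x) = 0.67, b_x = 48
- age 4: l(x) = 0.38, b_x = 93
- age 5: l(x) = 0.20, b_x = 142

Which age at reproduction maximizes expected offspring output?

Expected offspring if breeding at age x = l(x) × b_x:
  age 3: 0.67 × 48 = 32.160
  age 4: 0.38 × 93 = 35.340
  age 5: 0.20 × 142 = 28.400
Maximum at age 4 (35.340).

4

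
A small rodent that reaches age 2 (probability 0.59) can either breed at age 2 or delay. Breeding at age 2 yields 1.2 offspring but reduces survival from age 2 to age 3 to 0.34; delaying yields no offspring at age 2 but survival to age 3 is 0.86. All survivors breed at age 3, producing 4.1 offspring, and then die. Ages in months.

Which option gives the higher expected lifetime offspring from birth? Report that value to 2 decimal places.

breed at age 2: R₀ = 0.59 × (1.2 + 0.34 × 4.1) = 0.59 × 2.5940 = 1.5305
delay to age 3: R₀ = 0.59 × (0.86 × 4.1) = 0.59 × 3.5260 = 2.0803
Higher: delay to age 3 (2.0803).

2.08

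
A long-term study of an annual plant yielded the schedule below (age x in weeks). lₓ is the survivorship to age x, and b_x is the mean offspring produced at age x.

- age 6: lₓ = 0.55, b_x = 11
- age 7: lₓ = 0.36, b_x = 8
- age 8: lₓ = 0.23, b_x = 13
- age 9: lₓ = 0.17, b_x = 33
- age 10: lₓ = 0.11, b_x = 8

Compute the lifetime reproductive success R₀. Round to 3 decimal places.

R₀ = Σ lₓ b_x:
  age 6: 0.55 × 11 = 6.0500
  age 7: 0.36 × 8 = 2.8800
  age 8: 0.23 × 13 = 2.9900
  age 9: 0.17 × 33 = 5.6100
  age 10: 0.11 × 8 = 0.8800
R₀ = 6.0500 + 2.8800 + 2.9900 + 5.6100 + 0.8800 = 18.4100

18.410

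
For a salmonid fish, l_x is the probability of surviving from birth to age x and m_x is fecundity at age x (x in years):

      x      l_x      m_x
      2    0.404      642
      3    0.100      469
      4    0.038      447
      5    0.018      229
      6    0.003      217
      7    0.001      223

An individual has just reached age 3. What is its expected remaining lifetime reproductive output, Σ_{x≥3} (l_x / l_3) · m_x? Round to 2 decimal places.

688.82

l_3 = 0.100. Conditional survival from age 3 to x is l_x / l_3.
  x=3: (0.100/0.100) × 469 = 469.0000
  x=4: (0.038/0.100) × 447 = 169.8600
  x=5: (0.018/0.100) × 229 = 41.2200
  x=6: (0.003/0.100) × 217 = 6.5100
  x=7: (0.001/0.100) × 223 = 2.2300
Sum = 469.0000 + 169.8600 + 41.2200 + 6.5100 + 2.2300 = 688.8200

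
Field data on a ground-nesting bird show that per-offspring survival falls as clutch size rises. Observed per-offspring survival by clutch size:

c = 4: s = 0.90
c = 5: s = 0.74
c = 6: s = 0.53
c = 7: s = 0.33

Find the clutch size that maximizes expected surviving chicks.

5

Expected surviving chicks = c × s(c):
  c=4: 4 × 0.90 = 3.600
  c=5: 5 × 0.74 = 3.700
  c=6: 6 × 0.53 = 3.180
  c=7: 7 × 0.33 = 2.310
Maximum at c = 5 (3.700 surviving chicks).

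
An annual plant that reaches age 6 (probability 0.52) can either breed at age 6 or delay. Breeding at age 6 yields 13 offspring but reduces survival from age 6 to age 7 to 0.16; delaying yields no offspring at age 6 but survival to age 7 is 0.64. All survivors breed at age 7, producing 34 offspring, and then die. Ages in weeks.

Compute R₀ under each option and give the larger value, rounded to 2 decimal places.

breed at age 6: R₀ = 0.52 × (13 + 0.16 × 34) = 0.52 × 18.4400 = 9.5888
delay to age 7: R₀ = 0.52 × (0.64 × 34) = 0.52 × 21.7600 = 11.3152
Higher: delay to age 7 (11.3152).

11.32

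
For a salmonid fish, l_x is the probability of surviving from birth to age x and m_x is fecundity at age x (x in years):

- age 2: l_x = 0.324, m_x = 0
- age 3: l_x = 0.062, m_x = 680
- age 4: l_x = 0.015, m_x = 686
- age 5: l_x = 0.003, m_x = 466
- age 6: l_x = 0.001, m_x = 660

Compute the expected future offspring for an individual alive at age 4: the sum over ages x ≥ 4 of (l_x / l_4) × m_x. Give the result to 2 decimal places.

823.20

l_4 = 0.015. Conditional survival from age 4 to x is l_x / l_4.
  x=4: (0.015/0.015) × 686 = 686.0000
  x=5: (0.003/0.015) × 466 = 93.2000
  x=6: (0.001/0.015) × 660 = 44.0000
Sum = 686.0000 + 93.2000 + 44.0000 = 823.2000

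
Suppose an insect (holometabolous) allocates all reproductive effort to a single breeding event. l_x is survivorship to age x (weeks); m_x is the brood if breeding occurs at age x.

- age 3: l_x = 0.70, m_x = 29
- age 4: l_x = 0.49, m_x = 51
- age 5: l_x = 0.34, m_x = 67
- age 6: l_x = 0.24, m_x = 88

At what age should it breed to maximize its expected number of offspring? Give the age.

Expected offspring if breeding at age x = l_x × m_x:
  age 3: 0.70 × 29 = 20.300
  age 4: 0.49 × 51 = 24.990
  age 5: 0.34 × 67 = 22.780
  age 6: 0.24 × 88 = 21.120
Maximum at age 4 (24.990).

4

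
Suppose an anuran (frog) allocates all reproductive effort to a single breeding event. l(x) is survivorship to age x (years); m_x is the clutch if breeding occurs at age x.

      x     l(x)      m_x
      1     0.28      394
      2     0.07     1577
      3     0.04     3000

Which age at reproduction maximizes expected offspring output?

Expected offspring if breeding at age x = l(x) × m_x:
  age 1: 0.28 × 394 = 110.320
  age 2: 0.07 × 1577 = 110.390
  age 3: 0.04 × 3000 = 120.000
Maximum at age 3 (120.000).

3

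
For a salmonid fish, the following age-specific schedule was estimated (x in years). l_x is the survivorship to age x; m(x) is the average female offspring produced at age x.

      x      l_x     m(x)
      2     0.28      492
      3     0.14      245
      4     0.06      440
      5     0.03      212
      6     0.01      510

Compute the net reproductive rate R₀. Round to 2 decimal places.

209.92

R₀ = Σ l_x m(x):
  age 2: 0.28 × 492 = 137.7600
  age 3: 0.14 × 245 = 34.3000
  age 4: 0.06 × 440 = 26.4000
  age 5: 0.03 × 212 = 6.3600
  age 6: 0.01 × 510 = 5.1000
R₀ = 137.7600 + 34.3000 + 26.4000 + 6.3600 + 5.1000 = 209.9200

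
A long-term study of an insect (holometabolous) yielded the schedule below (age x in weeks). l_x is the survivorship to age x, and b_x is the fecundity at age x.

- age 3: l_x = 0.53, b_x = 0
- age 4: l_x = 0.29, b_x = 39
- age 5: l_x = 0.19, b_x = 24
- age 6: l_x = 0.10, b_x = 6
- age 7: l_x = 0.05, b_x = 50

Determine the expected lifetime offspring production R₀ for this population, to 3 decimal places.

18.970

R₀ = Σ l_x b_x:
  age 3: 0.53 × 0 = 0.0000
  age 4: 0.29 × 39 = 11.3100
  age 5: 0.19 × 24 = 4.5600
  age 6: 0.10 × 6 = 0.6000
  age 7: 0.05 × 50 = 2.5000
R₀ = 0.0000 + 11.3100 + 4.5600 + 0.6000 + 2.5000 = 18.9700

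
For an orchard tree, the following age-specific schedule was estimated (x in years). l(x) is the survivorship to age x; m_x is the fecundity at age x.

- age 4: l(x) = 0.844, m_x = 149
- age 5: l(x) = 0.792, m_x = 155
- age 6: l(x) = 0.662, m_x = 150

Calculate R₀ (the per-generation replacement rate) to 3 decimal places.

347.816

R₀ = Σ l(x) m_x:
  age 4: 0.844 × 149 = 125.7560
  age 5: 0.792 × 155 = 122.7600
  age 6: 0.662 × 150 = 99.3000
R₀ = 125.7560 + 122.7600 + 99.3000 = 347.8160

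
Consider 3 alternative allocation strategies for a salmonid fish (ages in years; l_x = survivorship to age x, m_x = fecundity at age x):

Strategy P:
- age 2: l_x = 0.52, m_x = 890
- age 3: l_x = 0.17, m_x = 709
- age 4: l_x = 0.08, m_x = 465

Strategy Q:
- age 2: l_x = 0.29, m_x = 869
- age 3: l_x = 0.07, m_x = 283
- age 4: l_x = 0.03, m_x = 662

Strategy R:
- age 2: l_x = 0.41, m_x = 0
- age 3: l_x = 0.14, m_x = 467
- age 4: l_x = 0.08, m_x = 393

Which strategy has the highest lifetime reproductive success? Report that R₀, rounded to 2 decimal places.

620.53

Strategy P: R₀ = 0.52×890 + 0.17×709 + 0.08×465 = 620.5300
Strategy Q: R₀ = 0.29×869 + 0.07×283 + 0.03×662 = 291.6800
Strategy R: R₀ = 0.41×0 + 0.14×467 + 0.08×393 = 96.8200
Highest R₀: strategy P with 620.5300.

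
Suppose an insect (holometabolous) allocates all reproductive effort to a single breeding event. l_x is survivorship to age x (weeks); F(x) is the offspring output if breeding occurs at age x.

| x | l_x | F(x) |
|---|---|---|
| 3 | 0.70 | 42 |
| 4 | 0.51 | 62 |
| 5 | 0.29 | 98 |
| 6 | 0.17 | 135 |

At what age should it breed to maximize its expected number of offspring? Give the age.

4

Expected offspring if breeding at age x = l_x × F(x):
  age 3: 0.70 × 42 = 29.400
  age 4: 0.51 × 62 = 31.620
  age 5: 0.29 × 98 = 28.420
  age 6: 0.17 × 135 = 22.950
Maximum at age 4 (31.620).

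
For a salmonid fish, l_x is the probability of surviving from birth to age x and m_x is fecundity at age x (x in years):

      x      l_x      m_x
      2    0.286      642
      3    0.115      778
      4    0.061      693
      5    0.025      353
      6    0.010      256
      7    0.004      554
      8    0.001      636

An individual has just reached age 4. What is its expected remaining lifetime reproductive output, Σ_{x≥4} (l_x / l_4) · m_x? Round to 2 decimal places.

926.39

l_4 = 0.061. Conditional survival from age 4 to x is l_x / l_4.
  x=4: (0.061/0.061) × 693 = 693.0000
  x=5: (0.025/0.061) × 353 = 144.6721
  x=6: (0.010/0.061) × 256 = 41.9672
  x=7: (0.004/0.061) × 554 = 36.3279
  x=8: (0.001/0.061) × 636 = 10.4262
Sum = 693.0000 + 144.6721 + 41.9672 + 36.3279 + 10.4262 = 926.3934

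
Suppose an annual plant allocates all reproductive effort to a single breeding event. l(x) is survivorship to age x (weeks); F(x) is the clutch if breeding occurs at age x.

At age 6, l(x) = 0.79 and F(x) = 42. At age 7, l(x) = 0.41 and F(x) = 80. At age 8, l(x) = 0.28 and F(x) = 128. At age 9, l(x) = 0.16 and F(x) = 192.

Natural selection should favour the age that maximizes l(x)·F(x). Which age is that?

8

Expected offspring if breeding at age x = l(x) × F(x):
  age 6: 0.79 × 42 = 33.180
  age 7: 0.41 × 80 = 32.800
  age 8: 0.28 × 128 = 35.840
  age 9: 0.16 × 192 = 30.720
Maximum at age 8 (35.840).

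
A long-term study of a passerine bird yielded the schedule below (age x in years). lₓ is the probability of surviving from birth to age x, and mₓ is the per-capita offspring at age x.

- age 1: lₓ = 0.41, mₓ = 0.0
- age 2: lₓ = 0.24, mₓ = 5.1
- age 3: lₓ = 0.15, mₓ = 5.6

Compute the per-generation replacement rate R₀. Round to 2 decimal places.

2.06

R₀ = Σ lₓ mₓ:
  age 1: 0.41 × 0.0 = 0.0000
  age 2: 0.24 × 5.1 = 1.2240
  age 3: 0.15 × 5.6 = 0.8400
R₀ = 0.0000 + 1.2240 + 0.8400 = 2.0640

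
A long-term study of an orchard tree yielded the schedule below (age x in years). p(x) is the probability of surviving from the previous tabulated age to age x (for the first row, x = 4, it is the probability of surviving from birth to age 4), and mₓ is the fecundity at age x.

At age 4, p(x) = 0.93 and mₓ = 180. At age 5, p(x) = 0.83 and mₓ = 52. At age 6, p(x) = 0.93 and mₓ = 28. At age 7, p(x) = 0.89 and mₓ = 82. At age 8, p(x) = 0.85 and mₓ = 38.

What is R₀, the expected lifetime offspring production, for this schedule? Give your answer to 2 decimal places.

Survivorship from birth: l_x = p_4·p_5·…·p_x.
  l_4 = 0.93000
  l_5 = 0.77190
  l_6 = 0.71787
  l_7 = 0.63890
  l_8 = 0.54307
R₀ = Σ l_x mₓ:
  age 4: 0.93000 × 180 = 167.4000
  age 5: 0.77190 × 52 = 40.1388
  age 6: 0.71787 × 28 = 20.1004
  age 7: 0.63890 × 82 = 52.3898
  age 8: 0.54307 × 38 = 20.6367
R₀ = 167.4000 + 40.1388 + 20.1004 + 52.3898 + 20.6367 = 300.6656

300.67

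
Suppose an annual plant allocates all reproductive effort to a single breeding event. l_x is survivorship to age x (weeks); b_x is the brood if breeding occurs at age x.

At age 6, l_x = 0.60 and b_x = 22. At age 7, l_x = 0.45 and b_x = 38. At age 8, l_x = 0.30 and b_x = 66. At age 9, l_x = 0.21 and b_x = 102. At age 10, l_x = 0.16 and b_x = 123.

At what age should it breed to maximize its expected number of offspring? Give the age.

9

Expected offspring if breeding at age x = l_x × b_x:
  age 6: 0.60 × 22 = 13.200
  age 7: 0.45 × 38 = 17.100
  age 8: 0.30 × 66 = 19.800
  age 9: 0.21 × 102 = 21.420
  age 10: 0.16 × 123 = 19.680
Maximum at age 9 (21.420).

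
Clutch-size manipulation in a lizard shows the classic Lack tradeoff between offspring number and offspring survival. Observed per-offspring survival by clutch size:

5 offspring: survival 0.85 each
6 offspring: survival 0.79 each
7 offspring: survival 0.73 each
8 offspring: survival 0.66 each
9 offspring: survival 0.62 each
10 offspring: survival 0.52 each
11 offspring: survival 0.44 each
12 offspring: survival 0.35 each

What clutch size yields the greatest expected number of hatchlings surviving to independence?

Expected hatchlings surviving to independence = c × s(c):
  c=5: 5 × 0.85 = 4.250
  c=6: 6 × 0.79 = 4.740
  c=7: 7 × 0.73 = 5.110
  c=8: 8 × 0.66 = 5.280
  c=9: 9 × 0.62 = 5.580
  c=10: 10 × 0.52 = 5.200
  c=11: 11 × 0.44 = 4.840
  c=12: 12 × 0.35 = 4.200
Maximum at c = 9 (5.580 hatchlings surviving to independence).

9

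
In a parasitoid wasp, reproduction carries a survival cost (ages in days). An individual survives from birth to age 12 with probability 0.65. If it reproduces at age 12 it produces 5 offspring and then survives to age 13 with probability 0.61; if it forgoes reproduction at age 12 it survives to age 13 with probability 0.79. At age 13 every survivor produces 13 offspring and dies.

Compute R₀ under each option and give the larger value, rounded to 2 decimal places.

breed at age 12: R₀ = 0.65 × (5 + 0.61 × 13) = 0.65 × 12.9300 = 8.4045
delay to age 13: R₀ = 0.65 × (0.79 × 13) = 0.65 × 10.2700 = 6.6755
Higher: breed at age 12 (8.4045).

8.40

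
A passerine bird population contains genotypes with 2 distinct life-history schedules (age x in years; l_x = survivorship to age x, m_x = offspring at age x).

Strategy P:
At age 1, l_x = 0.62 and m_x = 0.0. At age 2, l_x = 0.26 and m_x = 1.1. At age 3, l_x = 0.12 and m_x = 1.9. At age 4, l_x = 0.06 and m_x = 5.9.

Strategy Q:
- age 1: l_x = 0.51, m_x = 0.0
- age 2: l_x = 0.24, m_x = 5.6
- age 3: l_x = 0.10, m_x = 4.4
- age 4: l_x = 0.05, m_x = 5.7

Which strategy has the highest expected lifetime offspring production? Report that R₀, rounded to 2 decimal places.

Strategy P: R₀ = 0.62×0.0 + 0.26×1.1 + 0.12×1.9 + 0.06×5.9 = 0.8680
Strategy Q: R₀ = 0.51×0.0 + 0.24×5.6 + 0.10×4.4 + 0.05×5.7 = 2.0690
Highest R₀: strategy Q with 2.0690.

2.07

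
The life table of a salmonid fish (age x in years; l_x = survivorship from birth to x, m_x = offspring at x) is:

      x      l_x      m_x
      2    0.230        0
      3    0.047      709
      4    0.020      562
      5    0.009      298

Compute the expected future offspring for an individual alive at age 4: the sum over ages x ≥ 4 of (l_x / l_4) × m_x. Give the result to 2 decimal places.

696.10

l_4 = 0.020. Conditional survival from age 4 to x is l_x / l_4.
  x=4: (0.020/0.020) × 562 = 562.0000
  x=5: (0.009/0.020) × 298 = 134.1000
Sum = 562.0000 + 134.1000 = 696.1000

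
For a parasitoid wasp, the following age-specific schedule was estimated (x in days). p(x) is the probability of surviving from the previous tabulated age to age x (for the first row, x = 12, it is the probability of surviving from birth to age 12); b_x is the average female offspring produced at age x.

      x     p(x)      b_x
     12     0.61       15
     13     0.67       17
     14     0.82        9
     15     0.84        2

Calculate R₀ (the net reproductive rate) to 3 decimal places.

Survivorship from birth: l_x = p_12·p_13·…·p_x.
  l_12 = 0.61000
  l_13 = 0.40870
  l_14 = 0.33513
  l_15 = 0.28151
R₀ = Σ l_x b_x:
  age 12: 0.61000 × 15 = 9.1500
  age 13: 0.40870 × 17 = 6.9479
  age 14: 0.33513 × 9 = 3.0162
  age 15: 0.28151 × 2 = 0.5630
R₀ = 9.1500 + 6.9479 + 3.0162 + 0.5630 = 19.6771

19.677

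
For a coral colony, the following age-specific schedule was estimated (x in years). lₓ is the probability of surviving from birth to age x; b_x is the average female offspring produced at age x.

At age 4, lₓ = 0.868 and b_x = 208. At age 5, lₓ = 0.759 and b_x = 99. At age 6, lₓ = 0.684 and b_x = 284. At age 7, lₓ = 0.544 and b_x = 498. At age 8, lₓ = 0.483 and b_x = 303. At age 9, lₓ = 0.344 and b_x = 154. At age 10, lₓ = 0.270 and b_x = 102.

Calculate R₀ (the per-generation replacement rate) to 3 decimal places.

947.718

R₀ = Σ lₓ b_x:
  age 4: 0.868 × 208 = 180.5440
  age 5: 0.759 × 99 = 75.1410
  age 6: 0.684 × 284 = 194.2560
  age 7: 0.544 × 498 = 270.9120
  age 8: 0.483 × 303 = 146.3490
  age 9: 0.344 × 154 = 52.9760
  age 10: 0.270 × 102 = 27.5400
R₀ = 180.5440 + 75.1410 + 194.2560 + 270.9120 + 146.3490 + 52.9760 + 27.5400 = 947.7180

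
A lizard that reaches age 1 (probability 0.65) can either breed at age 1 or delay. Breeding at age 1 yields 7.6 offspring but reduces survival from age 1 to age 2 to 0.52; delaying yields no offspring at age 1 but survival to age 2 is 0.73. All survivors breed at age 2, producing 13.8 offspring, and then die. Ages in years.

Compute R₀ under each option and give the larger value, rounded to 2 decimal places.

breed at age 1: R₀ = 0.65 × (7.6 + 0.52 × 13.8) = 0.65 × 14.7760 = 9.6044
delay to age 2: R₀ = 0.65 × (0.73 × 13.8) = 0.65 × 10.0740 = 6.5481
Higher: breed at age 1 (9.6044).

9.60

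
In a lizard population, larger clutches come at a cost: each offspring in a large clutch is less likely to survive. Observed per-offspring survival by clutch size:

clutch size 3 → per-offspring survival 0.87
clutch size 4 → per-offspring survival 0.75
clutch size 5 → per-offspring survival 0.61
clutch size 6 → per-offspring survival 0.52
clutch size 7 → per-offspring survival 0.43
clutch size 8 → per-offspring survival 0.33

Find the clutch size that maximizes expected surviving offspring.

Expected surviving offspring = c × s(c):
  c=3: 3 × 0.87 = 2.610
  c=4: 4 × 0.75 = 3.000
  c=5: 5 × 0.61 = 3.050
  c=6: 6 × 0.52 = 3.120
  c=7: 7 × 0.43 = 3.010
  c=8: 8 × 0.33 = 2.640
Maximum at c = 6 (3.120 surviving offspring).

6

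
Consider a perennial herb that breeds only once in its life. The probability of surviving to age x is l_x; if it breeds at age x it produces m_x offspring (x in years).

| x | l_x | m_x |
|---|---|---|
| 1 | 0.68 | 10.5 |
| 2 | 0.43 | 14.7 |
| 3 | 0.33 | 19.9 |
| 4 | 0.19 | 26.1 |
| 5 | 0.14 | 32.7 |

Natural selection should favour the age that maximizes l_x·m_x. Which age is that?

1

Expected offspring if breeding at age x = l_x × m_x:
  age 1: 0.68 × 10.5 = 7.140
  age 2: 0.43 × 14.7 = 6.321
  age 3: 0.33 × 19.9 = 6.567
  age 4: 0.19 × 26.1 = 4.959
  age 5: 0.14 × 32.7 = 4.578
Maximum at age 1 (7.140).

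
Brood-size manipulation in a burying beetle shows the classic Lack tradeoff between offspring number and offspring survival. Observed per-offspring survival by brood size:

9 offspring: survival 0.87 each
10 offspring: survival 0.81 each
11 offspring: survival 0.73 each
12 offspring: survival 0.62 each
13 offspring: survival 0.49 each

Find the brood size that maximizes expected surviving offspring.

10

Expected surviving offspring = c × s(c):
  c=9: 9 × 0.87 = 7.830
  c=10: 10 × 0.81 = 8.100
  c=11: 11 × 0.73 = 8.030
  c=12: 12 × 0.62 = 7.440
  c=13: 13 × 0.49 = 6.370
Maximum at c = 10 (8.100 surviving offspring).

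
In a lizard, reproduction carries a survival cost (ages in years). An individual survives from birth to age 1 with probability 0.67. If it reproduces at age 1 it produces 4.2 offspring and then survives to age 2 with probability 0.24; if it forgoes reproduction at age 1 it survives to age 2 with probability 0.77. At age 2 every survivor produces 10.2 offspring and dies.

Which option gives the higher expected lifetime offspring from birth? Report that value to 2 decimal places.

5.26

breed at age 1: R₀ = 0.67 × (4.2 + 0.24 × 10.2) = 0.67 × 6.6480 = 4.4542
delay to age 2: R₀ = 0.67 × (0.77 × 10.2) = 0.67 × 7.8540 = 5.2622
Higher: delay to age 2 (5.2622).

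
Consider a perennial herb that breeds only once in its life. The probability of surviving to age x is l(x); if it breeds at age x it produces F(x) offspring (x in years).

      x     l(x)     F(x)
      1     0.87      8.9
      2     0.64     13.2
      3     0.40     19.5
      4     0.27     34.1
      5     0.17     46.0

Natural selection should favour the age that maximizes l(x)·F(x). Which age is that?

Expected offspring if breeding at age x = l(x) × F(x):
  age 1: 0.87 × 8.9 = 7.743
  age 2: 0.64 × 13.2 = 8.448
  age 3: 0.40 × 19.5 = 7.800
  age 4: 0.27 × 34.1 = 9.207
  age 5: 0.17 × 46.0 = 7.820
Maximum at age 4 (9.207).

4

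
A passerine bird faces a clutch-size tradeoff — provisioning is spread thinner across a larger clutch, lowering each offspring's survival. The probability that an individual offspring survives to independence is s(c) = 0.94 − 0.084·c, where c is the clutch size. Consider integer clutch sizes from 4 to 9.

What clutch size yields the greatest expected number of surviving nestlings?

Expected surviving nestlings = c × s(c):
  c=4: 4 × 0.604 = 2.416
  c=5: 5 × 0.520 = 2.600
  c=6: 6 × 0.436 = 2.616
  c=7: 7 × 0.352 = 2.464
  c=8: 8 × 0.268 = 2.144
  c=9: 9 × 0.184 = 1.656
Maximum at c = 6 (2.616 surviving nestlings).

6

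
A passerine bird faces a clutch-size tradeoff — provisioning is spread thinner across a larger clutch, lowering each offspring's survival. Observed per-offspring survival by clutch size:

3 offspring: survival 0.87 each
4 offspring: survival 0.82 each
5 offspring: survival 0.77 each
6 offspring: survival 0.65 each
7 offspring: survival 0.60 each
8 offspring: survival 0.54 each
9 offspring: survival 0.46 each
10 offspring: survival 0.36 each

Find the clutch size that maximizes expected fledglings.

Expected fledglings = c × s(c):
  c=3: 3 × 0.87 = 2.610
  c=4: 4 × 0.82 = 3.280
  c=5: 5 × 0.77 = 3.850
  c=6: 6 × 0.65 = 3.900
  c=7: 7 × 0.60 = 4.200
  c=8: 8 × 0.54 = 4.320
  c=9: 9 × 0.46 = 4.140
  c=10: 10 × 0.36 = 3.600
Maximum at c = 8 (4.320 fledglings).

8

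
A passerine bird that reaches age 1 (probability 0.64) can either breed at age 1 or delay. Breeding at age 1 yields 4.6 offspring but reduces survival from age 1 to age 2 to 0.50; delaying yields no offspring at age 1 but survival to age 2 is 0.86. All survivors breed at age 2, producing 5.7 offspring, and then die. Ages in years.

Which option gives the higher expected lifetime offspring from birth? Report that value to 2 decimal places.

breed at age 1: R₀ = 0.64 × (4.6 + 0.50 × 5.7) = 0.64 × 7.4500 = 4.7680
delay to age 2: R₀ = 0.64 × (0.86 × 5.7) = 0.64 × 4.9020 = 3.1373
Higher: breed at age 1 (4.7680).

4.77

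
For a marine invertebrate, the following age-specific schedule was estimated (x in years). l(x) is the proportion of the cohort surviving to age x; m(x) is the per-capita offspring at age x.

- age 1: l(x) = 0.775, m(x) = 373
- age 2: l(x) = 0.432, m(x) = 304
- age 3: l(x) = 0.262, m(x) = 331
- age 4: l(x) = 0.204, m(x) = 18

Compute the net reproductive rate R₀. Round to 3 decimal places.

R₀ = Σ l(x) m(x):
  age 1: 0.775 × 373 = 289.0750
  age 2: 0.432 × 304 = 131.3280
  age 3: 0.262 × 331 = 86.7220
  age 4: 0.204 × 18 = 3.6720
R₀ = 289.0750 + 131.3280 + 86.7220 + 3.6720 = 510.7970

510.797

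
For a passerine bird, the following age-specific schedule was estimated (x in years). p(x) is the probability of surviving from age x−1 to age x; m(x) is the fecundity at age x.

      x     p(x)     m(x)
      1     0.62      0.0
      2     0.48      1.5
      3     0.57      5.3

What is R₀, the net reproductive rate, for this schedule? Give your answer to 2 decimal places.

1.35

Survivorship from birth: l_x = p_1·p_2·…·p_x.
  l_1 = 0.62000
  l_2 = 0.29760
  l_3 = 0.16963
R₀ = Σ l_x m(x):
  age 1: 0.62000 × 0.0 = 0.0000
  age 2: 0.29760 × 1.5 = 0.4464
  age 3: 0.16963 × 5.3 = 0.8990
R₀ = 0.0000 + 0.4464 + 0.8990 = 1.3454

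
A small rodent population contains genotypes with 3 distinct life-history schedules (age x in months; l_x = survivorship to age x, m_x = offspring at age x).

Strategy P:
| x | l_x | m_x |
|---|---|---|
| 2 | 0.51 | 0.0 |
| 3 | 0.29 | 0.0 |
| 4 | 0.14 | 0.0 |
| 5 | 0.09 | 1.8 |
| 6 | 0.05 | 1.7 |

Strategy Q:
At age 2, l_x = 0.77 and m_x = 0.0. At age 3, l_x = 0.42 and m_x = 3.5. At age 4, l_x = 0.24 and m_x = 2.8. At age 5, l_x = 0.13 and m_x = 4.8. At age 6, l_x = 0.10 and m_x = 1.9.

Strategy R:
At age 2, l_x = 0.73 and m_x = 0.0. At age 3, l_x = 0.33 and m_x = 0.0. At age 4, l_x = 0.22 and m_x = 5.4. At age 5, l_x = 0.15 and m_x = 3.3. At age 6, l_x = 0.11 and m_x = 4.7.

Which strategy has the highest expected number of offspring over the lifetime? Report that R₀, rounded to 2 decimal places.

2.96

Strategy P: R₀ = 0.51×0.0 + 0.29×0.0 + 0.14×0.0 + 0.09×1.8 + 0.05×1.7 = 0.2470
Strategy Q: R₀ = 0.77×0.0 + 0.42×3.5 + 0.24×2.8 + 0.13×4.8 + 0.10×1.9 = 2.9560
Strategy R: R₀ = 0.73×0.0 + 0.33×0.0 + 0.22×5.4 + 0.15×3.3 + 0.11×4.7 = 2.2000
Highest R₀: strategy Q with 2.9560.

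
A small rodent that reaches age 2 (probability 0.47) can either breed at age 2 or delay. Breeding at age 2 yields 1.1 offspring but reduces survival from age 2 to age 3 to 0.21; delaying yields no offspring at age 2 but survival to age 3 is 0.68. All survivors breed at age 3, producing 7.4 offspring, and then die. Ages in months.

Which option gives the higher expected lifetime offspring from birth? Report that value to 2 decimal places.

breed at age 2: R₀ = 0.47 × (1.1 + 0.21 × 7.4) = 0.47 × 2.6540 = 1.2474
delay to age 3: R₀ = 0.47 × (0.68 × 7.4) = 0.47 × 5.0320 = 2.3650
Higher: delay to age 3 (2.3650).

2.37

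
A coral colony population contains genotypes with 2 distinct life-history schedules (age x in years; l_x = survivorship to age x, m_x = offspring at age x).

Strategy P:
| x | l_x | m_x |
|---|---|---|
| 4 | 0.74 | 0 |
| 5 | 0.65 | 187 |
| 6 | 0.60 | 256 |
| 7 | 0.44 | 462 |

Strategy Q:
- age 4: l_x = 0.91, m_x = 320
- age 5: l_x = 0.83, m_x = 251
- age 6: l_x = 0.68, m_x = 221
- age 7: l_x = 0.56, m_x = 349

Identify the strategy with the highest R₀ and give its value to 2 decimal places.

845.25

Strategy P: R₀ = 0.74×0 + 0.65×187 + 0.60×256 + 0.44×462 = 478.4300
Strategy Q: R₀ = 0.91×320 + 0.83×251 + 0.68×221 + 0.56×349 = 845.2500
Highest R₀: strategy Q with 845.2500.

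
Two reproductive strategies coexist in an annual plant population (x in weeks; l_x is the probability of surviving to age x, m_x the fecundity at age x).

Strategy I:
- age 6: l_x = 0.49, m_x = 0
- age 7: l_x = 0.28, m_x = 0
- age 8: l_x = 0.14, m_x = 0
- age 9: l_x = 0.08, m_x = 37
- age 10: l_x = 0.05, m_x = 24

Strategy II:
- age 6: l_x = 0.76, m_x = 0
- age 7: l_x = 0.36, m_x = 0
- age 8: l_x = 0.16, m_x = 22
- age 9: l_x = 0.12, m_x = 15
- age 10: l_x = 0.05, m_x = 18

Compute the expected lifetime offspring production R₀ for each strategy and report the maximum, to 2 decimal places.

6.22

Strategy I: R₀ = 0.49×0 + 0.28×0 + 0.14×0 + 0.08×37 + 0.05×24 = 4.1600
Strategy II: R₀ = 0.76×0 + 0.36×0 + 0.16×22 + 0.12×15 + 0.05×18 = 6.2200
Highest R₀: strategy II with 6.2200.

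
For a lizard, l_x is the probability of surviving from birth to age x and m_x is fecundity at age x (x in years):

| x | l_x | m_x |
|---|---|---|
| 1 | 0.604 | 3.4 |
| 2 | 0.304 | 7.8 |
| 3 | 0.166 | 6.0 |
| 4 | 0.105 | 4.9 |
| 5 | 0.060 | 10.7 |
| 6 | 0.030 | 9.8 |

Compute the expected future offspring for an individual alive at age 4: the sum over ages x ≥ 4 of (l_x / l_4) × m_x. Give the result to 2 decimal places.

l_4 = 0.105. Conditional survival from age 4 to x is l_x / l_4.
  x=4: (0.105/0.105) × 4.9 = 4.9000
  x=5: (0.060/0.105) × 10.7 = 6.1143
  x=6: (0.030/0.105) × 9.8 = 2.8000
Sum = 4.9000 + 6.1143 + 2.8000 = 13.8143

13.81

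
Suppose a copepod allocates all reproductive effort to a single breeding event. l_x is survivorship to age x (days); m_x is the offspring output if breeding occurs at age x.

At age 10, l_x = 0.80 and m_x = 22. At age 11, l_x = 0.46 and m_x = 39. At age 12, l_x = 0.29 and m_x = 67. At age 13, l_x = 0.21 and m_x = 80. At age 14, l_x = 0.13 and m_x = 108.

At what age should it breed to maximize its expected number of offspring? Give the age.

12

Expected offspring if breeding at age x = l_x × m_x:
  age 10: 0.80 × 22 = 17.600
  age 11: 0.46 × 39 = 17.940
  age 12: 0.29 × 67 = 19.430
  age 13: 0.21 × 80 = 16.800
  age 14: 0.13 × 108 = 14.040
Maximum at age 12 (19.430).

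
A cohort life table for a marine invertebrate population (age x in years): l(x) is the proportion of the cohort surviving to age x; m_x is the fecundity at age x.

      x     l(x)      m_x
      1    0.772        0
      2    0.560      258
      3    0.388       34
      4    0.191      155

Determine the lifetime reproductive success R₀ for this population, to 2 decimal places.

187.28

R₀ = Σ l(x) m_x:
  age 1: 0.772 × 0 = 0.0000
  age 2: 0.560 × 258 = 144.4800
  age 3: 0.388 × 34 = 13.1920
  age 4: 0.191 × 155 = 29.6050
R₀ = 0.0000 + 144.4800 + 13.1920 + 29.6050 = 187.2770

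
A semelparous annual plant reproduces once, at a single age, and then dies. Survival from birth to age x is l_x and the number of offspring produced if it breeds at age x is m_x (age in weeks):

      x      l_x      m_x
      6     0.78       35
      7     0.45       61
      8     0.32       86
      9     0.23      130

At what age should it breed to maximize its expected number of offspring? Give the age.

9

Expected offspring if breeding at age x = l_x × m_x:
  age 6: 0.78 × 35 = 27.300
  age 7: 0.45 × 61 = 27.450
  age 8: 0.32 × 86 = 27.520
  age 9: 0.23 × 130 = 29.900
Maximum at age 9 (29.900).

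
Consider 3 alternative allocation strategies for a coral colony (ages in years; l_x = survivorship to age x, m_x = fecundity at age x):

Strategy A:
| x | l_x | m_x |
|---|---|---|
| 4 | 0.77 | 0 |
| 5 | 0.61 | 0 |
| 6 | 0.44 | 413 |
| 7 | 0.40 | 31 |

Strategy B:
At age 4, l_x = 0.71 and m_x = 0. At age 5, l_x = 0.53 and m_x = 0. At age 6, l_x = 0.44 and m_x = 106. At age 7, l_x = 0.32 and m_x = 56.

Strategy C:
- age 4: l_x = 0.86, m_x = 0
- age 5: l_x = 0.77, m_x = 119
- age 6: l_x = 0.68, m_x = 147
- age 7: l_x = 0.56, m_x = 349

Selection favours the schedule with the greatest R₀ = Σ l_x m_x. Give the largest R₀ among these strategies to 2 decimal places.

387.03

Strategy A: R₀ = 0.77×0 + 0.61×0 + 0.44×413 + 0.40×31 = 194.1200
Strategy B: R₀ = 0.71×0 + 0.53×0 + 0.44×106 + 0.32×56 = 64.5600
Strategy C: R₀ = 0.86×0 + 0.77×119 + 0.68×147 + 0.56×349 = 387.0300
Highest R₀: strategy C with 387.0300.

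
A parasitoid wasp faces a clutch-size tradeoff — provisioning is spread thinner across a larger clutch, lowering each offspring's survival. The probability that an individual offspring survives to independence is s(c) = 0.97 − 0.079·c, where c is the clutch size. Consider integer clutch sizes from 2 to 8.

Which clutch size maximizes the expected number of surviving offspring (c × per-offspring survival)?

Expected surviving offspring = c × s(c):
  c=2: 2 × 0.812 = 1.624
  c=3: 3 × 0.733 = 2.199
  c=4: 4 × 0.654 = 2.616
  c=5: 5 × 0.575 = 2.875
  c=6: 6 × 0.496 = 2.976
  c=7: 7 × 0.417 = 2.919
  c=8: 8 × 0.338 = 2.704
Maximum at c = 6 (2.976 surviving offspring).

6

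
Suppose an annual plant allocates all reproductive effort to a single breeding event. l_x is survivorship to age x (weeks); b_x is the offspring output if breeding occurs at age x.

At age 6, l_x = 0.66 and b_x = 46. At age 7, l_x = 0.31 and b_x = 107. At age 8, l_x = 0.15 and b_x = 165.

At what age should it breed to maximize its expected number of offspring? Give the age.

Expected offspring if breeding at age x = l_x × b_x:
  age 6: 0.66 × 46 = 30.360
  age 7: 0.31 × 107 = 33.170
  age 8: 0.15 × 165 = 24.750
Maximum at age 7 (33.170).

7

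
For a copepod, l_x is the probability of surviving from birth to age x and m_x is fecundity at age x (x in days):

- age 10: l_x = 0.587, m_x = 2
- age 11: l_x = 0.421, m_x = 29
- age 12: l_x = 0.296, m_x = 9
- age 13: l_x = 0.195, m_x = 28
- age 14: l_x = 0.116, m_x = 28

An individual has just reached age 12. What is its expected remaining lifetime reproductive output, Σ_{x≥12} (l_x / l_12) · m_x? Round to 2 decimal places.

38.42

l_12 = 0.296. Conditional survival from age 12 to x is l_x / l_12.
  x=12: (0.296/0.296) × 9 = 9.0000
  x=13: (0.195/0.296) × 28 = 18.4459
  x=14: (0.116/0.296) × 28 = 10.9730
Sum = 9.0000 + 18.4459 + 10.9730 = 38.4189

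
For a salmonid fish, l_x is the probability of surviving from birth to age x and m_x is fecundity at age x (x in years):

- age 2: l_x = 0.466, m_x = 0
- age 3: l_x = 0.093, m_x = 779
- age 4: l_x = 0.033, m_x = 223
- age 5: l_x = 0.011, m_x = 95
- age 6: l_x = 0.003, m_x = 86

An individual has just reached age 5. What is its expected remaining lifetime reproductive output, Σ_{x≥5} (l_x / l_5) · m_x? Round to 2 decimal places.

118.45

l_5 = 0.011. Conditional survival from age 5 to x is l_x / l_5.
  x=5: (0.011/0.011) × 95 = 95.0000
  x=6: (0.003/0.011) × 86 = 23.4545
Sum = 95.0000 + 23.4545 = 118.4545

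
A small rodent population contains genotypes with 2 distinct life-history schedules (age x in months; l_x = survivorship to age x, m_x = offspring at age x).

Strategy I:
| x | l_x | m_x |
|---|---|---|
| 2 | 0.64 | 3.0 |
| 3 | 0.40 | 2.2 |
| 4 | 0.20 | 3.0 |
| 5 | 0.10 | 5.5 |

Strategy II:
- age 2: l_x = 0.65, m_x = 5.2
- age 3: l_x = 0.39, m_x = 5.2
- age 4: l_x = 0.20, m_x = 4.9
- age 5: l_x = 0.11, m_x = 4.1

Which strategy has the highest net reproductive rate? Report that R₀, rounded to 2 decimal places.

Strategy I: R₀ = 0.64×3.0 + 0.40×2.2 + 0.20×3.0 + 0.10×5.5 = 3.9500
Strategy II: R₀ = 0.65×5.2 + 0.39×5.2 + 0.20×4.9 + 0.11×4.1 = 6.8390
Highest R₀: strategy II with 6.8390.

6.84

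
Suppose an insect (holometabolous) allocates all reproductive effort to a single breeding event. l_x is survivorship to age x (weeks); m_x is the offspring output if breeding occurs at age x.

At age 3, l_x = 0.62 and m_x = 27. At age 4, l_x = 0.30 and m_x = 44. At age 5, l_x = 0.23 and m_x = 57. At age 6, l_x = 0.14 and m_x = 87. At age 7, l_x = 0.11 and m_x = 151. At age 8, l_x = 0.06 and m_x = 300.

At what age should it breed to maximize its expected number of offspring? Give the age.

8

Expected offspring if breeding at age x = l_x × m_x:
  age 3: 0.62 × 27 = 16.740
  age 4: 0.30 × 44 = 13.200
  age 5: 0.23 × 57 = 13.110
  age 6: 0.14 × 87 = 12.180
  age 7: 0.11 × 151 = 16.610
  age 8: 0.06 × 300 = 18.000
Maximum at age 8 (18.000).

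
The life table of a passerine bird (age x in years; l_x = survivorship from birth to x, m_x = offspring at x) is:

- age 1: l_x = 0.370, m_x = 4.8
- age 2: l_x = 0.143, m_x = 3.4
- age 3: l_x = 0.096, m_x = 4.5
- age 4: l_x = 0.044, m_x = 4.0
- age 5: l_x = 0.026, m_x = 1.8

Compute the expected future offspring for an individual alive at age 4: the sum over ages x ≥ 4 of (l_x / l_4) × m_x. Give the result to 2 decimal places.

l_4 = 0.044. Conditional survival from age 4 to x is l_x / l_4.
  x=4: (0.044/0.044) × 4.0 = 4.0000
  x=5: (0.026/0.044) × 1.8 = 1.0636
Sum = 4.0000 + 1.0636 = 5.0636

5.06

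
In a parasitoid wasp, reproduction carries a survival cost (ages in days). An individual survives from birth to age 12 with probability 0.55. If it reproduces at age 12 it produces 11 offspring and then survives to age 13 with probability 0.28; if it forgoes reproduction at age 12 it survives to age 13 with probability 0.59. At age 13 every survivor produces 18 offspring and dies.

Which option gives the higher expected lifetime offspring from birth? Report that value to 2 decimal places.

breed at age 12: R₀ = 0.55 × (11 + 0.28 × 18) = 0.55 × 16.0400 = 8.8220
delay to age 13: R₀ = 0.55 × (0.59 × 18) = 0.55 × 10.6200 = 5.8410
Higher: breed at age 12 (8.8220).

8.82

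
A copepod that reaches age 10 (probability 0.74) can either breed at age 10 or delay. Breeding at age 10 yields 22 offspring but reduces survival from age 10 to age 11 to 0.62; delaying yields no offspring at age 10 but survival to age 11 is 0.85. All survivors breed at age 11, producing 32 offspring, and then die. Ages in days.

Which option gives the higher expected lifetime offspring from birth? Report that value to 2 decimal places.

30.96

breed at age 10: R₀ = 0.74 × (22 + 0.62 × 32) = 0.74 × 41.8400 = 30.9616
delay to age 11: R₀ = 0.74 × (0.85 × 32) = 0.74 × 27.2000 = 20.1280
Higher: breed at age 10 (30.9616).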